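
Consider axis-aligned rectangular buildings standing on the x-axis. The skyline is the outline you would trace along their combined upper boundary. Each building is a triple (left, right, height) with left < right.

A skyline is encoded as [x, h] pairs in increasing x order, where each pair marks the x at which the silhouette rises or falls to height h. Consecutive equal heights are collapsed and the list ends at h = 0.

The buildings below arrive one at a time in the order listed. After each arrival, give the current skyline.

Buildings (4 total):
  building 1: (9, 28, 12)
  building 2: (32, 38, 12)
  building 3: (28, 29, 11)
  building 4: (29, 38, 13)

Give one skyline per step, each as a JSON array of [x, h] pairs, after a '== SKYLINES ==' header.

== SKYLINES ==
[[9,12],[28,0]]
[[9,12],[28,0],[32,12],[38,0]]
[[9,12],[28,11],[29,0],[32,12],[38,0]]
[[9,12],[28,11],[29,13],[38,0]]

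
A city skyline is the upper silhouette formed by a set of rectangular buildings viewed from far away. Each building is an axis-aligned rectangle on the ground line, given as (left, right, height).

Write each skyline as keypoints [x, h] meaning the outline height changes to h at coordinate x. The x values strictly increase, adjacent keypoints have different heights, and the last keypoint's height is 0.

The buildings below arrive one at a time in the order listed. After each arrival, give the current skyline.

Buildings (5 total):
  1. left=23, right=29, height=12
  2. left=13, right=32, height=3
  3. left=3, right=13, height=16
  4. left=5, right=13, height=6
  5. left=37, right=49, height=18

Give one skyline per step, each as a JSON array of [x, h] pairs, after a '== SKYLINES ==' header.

== SKYLINES ==
[[23,12],[29,0]]
[[13,3],[23,12],[29,3],[32,0]]
[[3,16],[13,3],[23,12],[29,3],[32,0]]
[[3,16],[13,3],[23,12],[29,3],[32,0]]
[[3,16],[13,3],[23,12],[29,3],[32,0],[37,18],[49,0]]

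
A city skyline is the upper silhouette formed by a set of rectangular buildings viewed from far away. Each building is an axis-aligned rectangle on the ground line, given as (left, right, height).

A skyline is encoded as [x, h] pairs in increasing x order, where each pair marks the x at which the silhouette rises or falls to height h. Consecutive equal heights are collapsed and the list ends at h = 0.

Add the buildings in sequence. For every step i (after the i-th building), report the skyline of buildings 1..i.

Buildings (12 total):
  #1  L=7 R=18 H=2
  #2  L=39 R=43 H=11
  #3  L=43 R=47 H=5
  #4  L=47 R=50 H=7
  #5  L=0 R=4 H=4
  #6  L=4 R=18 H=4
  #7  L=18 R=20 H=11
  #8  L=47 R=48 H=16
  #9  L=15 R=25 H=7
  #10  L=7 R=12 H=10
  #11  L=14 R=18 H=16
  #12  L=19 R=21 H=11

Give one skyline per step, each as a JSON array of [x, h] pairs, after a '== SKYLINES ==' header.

== SKYLINES ==
[[7,2],[18,0]]
[[7,2],[18,0],[39,11],[43,0]]
[[7,2],[18,0],[39,11],[43,5],[47,0]]
[[7,2],[18,0],[39,11],[43,5],[47,7],[50,0]]
[[0,4],[4,0],[7,2],[18,0],[39,11],[43,5],[47,7],[50,0]]
[[0,4],[18,0],[39,11],[43,5],[47,7],[50,0]]
[[0,4],[18,11],[20,0],[39,11],[43,5],[47,7],[50,0]]
[[0,4],[18,11],[20,0],[39,11],[43,5],[47,16],[48,7],[50,0]]
[[0,4],[15,7],[18,11],[20,7],[25,0],[39,11],[43,5],[47,16],[48,7],[50,0]]
[[0,4],[7,10],[12,4],[15,7],[18,11],[20,7],[25,0],[39,11],[43,5],[47,16],[48,7],[50,0]]
[[0,4],[7,10],[12,4],[14,16],[18,11],[20,7],[25,0],[39,11],[43,5],[47,16],[48,7],[50,0]]
[[0,4],[7,10],[12,4],[14,16],[18,11],[21,7],[25,0],[39,11],[43,5],[47,16],[48,7],[50,0]]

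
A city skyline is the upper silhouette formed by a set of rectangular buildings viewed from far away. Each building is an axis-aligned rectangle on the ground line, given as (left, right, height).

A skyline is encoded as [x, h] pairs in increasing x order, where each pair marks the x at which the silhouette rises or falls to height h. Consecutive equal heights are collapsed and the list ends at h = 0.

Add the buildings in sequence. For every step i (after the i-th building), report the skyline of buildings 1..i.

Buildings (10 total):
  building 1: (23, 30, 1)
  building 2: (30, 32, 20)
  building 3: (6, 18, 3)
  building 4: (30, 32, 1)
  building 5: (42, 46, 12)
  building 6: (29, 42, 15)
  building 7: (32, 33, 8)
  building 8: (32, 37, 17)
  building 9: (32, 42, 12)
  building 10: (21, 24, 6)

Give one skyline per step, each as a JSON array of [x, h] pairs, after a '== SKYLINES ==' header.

== SKYLINES ==
[[23,1],[30,0]]
[[23,1],[30,20],[32,0]]
[[6,3],[18,0],[23,1],[30,20],[32,0]]
[[6,3],[18,0],[23,1],[30,20],[32,0]]
[[6,3],[18,0],[23,1],[30,20],[32,0],[42,12],[46,0]]
[[6,3],[18,0],[23,1],[29,15],[30,20],[32,15],[42,12],[46,0]]
[[6,3],[18,0],[23,1],[29,15],[30,20],[32,15],[42,12],[46,0]]
[[6,3],[18,0],[23,1],[29,15],[30,20],[32,17],[37,15],[42,12],[46,0]]
[[6,3],[18,0],[23,1],[29,15],[30,20],[32,17],[37,15],[42,12],[46,0]]
[[6,3],[18,0],[21,6],[24,1],[29,15],[30,20],[32,17],[37,15],[42,12],[46,0]]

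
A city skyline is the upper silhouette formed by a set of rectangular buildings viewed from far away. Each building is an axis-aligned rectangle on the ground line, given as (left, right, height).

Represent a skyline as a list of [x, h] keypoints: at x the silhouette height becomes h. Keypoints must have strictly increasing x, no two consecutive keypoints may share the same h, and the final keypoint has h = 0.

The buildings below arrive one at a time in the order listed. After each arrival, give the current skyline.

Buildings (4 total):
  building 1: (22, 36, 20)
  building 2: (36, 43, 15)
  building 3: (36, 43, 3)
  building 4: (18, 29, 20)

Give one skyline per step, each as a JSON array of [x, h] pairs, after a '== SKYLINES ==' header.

== SKYLINES ==
[[22,20],[36,0]]
[[22,20],[36,15],[43,0]]
[[22,20],[36,15],[43,0]]
[[18,20],[36,15],[43,0]]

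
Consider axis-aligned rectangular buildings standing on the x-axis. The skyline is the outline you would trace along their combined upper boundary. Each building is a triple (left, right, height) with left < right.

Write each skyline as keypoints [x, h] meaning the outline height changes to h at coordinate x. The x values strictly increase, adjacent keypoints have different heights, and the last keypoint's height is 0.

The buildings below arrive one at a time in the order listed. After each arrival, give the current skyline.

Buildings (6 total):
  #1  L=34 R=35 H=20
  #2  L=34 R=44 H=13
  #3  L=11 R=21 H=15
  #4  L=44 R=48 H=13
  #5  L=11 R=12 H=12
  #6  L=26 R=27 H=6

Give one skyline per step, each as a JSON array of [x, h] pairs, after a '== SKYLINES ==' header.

== SKYLINES ==
[[34,20],[35,0]]
[[34,20],[35,13],[44,0]]
[[11,15],[21,0],[34,20],[35,13],[44,0]]
[[11,15],[21,0],[34,20],[35,13],[48,0]]
[[11,15],[21,0],[34,20],[35,13],[48,0]]
[[11,15],[21,0],[26,6],[27,0],[34,20],[35,13],[48,0]]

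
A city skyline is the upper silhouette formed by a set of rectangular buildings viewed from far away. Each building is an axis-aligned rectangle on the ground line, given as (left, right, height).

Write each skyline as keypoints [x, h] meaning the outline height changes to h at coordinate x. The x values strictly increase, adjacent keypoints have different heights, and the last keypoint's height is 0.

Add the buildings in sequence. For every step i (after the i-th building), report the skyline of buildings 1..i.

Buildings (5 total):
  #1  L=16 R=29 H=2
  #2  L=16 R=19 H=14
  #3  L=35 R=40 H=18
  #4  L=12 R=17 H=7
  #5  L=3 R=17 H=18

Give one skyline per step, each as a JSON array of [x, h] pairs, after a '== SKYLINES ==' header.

== SKYLINES ==
[[16,2],[29,0]]
[[16,14],[19,2],[29,0]]
[[16,14],[19,2],[29,0],[35,18],[40,0]]
[[12,7],[16,14],[19,2],[29,0],[35,18],[40,0]]
[[3,18],[17,14],[19,2],[29,0],[35,18],[40,0]]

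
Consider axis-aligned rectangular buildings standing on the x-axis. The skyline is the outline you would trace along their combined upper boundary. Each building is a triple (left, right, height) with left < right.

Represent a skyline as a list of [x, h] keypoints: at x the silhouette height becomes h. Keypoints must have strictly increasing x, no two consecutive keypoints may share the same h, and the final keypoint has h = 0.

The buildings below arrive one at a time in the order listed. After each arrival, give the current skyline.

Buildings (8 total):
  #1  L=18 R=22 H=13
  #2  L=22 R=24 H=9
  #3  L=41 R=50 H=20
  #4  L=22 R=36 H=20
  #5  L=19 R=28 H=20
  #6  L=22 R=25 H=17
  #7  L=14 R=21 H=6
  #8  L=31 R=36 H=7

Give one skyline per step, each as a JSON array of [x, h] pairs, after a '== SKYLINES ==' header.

== SKYLINES ==
[[18,13],[22,0]]
[[18,13],[22,9],[24,0]]
[[18,13],[22,9],[24,0],[41,20],[50,0]]
[[18,13],[22,20],[36,0],[41,20],[50,0]]
[[18,13],[19,20],[36,0],[41,20],[50,0]]
[[18,13],[19,20],[36,0],[41,20],[50,0]]
[[14,6],[18,13],[19,20],[36,0],[41,20],[50,0]]
[[14,6],[18,13],[19,20],[36,0],[41,20],[50,0]]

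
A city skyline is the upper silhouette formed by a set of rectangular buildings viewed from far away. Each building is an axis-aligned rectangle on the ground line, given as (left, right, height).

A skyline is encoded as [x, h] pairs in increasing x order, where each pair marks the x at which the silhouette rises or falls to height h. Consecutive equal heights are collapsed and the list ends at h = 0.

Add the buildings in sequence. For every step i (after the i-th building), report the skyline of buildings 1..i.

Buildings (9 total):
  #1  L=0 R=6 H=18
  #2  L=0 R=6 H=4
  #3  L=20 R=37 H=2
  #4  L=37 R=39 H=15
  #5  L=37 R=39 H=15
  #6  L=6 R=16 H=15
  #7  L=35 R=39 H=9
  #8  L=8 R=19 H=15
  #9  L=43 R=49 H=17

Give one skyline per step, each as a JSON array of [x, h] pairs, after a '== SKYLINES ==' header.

== SKYLINES ==
[[0,18],[6,0]]
[[0,18],[6,0]]
[[0,18],[6,0],[20,2],[37,0]]
[[0,18],[6,0],[20,2],[37,15],[39,0]]
[[0,18],[6,0],[20,2],[37,15],[39,0]]
[[0,18],[6,15],[16,0],[20,2],[37,15],[39,0]]
[[0,18],[6,15],[16,0],[20,2],[35,9],[37,15],[39,0]]
[[0,18],[6,15],[19,0],[20,2],[35,9],[37,15],[39,0]]
[[0,18],[6,15],[19,0],[20,2],[35,9],[37,15],[39,0],[43,17],[49,0]]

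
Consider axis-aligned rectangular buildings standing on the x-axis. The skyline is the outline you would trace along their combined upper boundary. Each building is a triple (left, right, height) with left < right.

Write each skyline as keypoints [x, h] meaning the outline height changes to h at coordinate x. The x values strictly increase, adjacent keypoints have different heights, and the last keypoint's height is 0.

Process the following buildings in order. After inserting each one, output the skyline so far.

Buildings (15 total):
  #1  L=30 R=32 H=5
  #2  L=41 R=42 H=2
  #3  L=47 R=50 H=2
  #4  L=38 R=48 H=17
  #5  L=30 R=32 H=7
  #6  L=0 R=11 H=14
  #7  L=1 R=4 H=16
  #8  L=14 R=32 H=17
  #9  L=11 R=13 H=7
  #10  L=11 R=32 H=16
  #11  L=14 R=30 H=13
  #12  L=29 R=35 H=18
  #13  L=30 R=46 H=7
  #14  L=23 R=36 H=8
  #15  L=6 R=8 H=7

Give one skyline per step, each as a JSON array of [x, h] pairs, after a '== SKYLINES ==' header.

== SKYLINES ==
[[30,5],[32,0]]
[[30,5],[32,0],[41,2],[42,0]]
[[30,5],[32,0],[41,2],[42,0],[47,2],[50,0]]
[[30,5],[32,0],[38,17],[48,2],[50,0]]
[[30,7],[32,0],[38,17],[48,2],[50,0]]
[[0,14],[11,0],[30,7],[32,0],[38,17],[48,2],[50,0]]
[[0,14],[1,16],[4,14],[11,0],[30,7],[32,0],[38,17],[48,2],[50,0]]
[[0,14],[1,16],[4,14],[11,0],[14,17],[32,0],[38,17],[48,2],[50,0]]
[[0,14],[1,16],[4,14],[11,7],[13,0],[14,17],[32,0],[38,17],[48,2],[50,0]]
[[0,14],[1,16],[4,14],[11,16],[14,17],[32,0],[38,17],[48,2],[50,0]]
[[0,14],[1,16],[4,14],[11,16],[14,17],[32,0],[38,17],[48,2],[50,0]]
[[0,14],[1,16],[4,14],[11,16],[14,17],[29,18],[35,0],[38,17],[48,2],[50,0]]
[[0,14],[1,16],[4,14],[11,16],[14,17],[29,18],[35,7],[38,17],[48,2],[50,0]]
[[0,14],[1,16],[4,14],[11,16],[14,17],[29,18],[35,8],[36,7],[38,17],[48,2],[50,0]]
[[0,14],[1,16],[4,14],[11,16],[14,17],[29,18],[35,8],[36,7],[38,17],[48,2],[50,0]]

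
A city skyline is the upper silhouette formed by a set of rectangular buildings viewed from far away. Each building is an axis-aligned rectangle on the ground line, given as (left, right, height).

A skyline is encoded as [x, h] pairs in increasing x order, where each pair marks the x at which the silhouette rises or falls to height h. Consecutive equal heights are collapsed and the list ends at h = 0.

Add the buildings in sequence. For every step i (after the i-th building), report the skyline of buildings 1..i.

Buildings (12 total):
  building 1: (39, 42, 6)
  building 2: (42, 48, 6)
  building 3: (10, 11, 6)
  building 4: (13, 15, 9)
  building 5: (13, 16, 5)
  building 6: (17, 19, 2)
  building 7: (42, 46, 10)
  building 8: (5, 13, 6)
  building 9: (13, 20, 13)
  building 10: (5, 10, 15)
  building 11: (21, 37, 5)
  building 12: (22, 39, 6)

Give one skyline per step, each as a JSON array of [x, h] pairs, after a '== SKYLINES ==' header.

== SKYLINES ==
[[39,6],[42,0]]
[[39,6],[48,0]]
[[10,6],[11,0],[39,6],[48,0]]
[[10,6],[11,0],[13,9],[15,0],[39,6],[48,0]]
[[10,6],[11,0],[13,9],[15,5],[16,0],[39,6],[48,0]]
[[10,6],[11,0],[13,9],[15,5],[16,0],[17,2],[19,0],[39,6],[48,0]]
[[10,6],[11,0],[13,9],[15,5],[16,0],[17,2],[19,0],[39,6],[42,10],[46,6],[48,0]]
[[5,6],[13,9],[15,5],[16,0],[17,2],[19,0],[39,6],[42,10],[46,6],[48,0]]
[[5,6],[13,13],[20,0],[39,6],[42,10],[46,6],[48,0]]
[[5,15],[10,6],[13,13],[20,0],[39,6],[42,10],[46,6],[48,0]]
[[5,15],[10,6],[13,13],[20,0],[21,5],[37,0],[39,6],[42,10],[46,6],[48,0]]
[[5,15],[10,6],[13,13],[20,0],[21,5],[22,6],[42,10],[46,6],[48,0]]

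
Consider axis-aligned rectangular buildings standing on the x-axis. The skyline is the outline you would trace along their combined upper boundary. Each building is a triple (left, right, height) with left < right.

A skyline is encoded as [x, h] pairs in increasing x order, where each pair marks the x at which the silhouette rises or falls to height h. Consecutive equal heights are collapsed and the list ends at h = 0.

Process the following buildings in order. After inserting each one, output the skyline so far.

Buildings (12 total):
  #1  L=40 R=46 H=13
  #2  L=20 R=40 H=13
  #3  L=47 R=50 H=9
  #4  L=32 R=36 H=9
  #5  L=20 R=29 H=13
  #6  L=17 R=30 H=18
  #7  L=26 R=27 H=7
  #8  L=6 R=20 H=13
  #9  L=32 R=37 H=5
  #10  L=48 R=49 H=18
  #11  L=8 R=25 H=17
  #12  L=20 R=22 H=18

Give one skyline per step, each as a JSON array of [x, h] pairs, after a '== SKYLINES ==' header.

== SKYLINES ==
[[40,13],[46,0]]
[[20,13],[46,0]]
[[20,13],[46,0],[47,9],[50,0]]
[[20,13],[46,0],[47,9],[50,0]]
[[20,13],[46,0],[47,9],[50,0]]
[[17,18],[30,13],[46,0],[47,9],[50,0]]
[[17,18],[30,13],[46,0],[47,9],[50,0]]
[[6,13],[17,18],[30,13],[46,0],[47,9],[50,0]]
[[6,13],[17,18],[30,13],[46,0],[47,9],[50,0]]
[[6,13],[17,18],[30,13],[46,0],[47,9],[48,18],[49,9],[50,0]]
[[6,13],[8,17],[17,18],[30,13],[46,0],[47,9],[48,18],[49,9],[50,0]]
[[6,13],[8,17],[17,18],[30,13],[46,0],[47,9],[48,18],[49,9],[50,0]]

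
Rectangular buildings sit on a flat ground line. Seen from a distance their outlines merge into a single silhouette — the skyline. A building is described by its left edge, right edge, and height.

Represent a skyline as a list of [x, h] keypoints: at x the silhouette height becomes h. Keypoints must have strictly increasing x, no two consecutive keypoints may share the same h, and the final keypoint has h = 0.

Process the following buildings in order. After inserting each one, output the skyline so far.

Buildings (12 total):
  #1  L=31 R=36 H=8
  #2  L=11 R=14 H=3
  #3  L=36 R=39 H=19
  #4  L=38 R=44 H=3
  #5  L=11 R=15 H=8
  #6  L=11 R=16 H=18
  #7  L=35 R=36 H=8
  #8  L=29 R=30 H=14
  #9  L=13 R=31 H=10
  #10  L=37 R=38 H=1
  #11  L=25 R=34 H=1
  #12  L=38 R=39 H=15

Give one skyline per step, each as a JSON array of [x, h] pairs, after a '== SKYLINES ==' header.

== SKYLINES ==
[[31,8],[36,0]]
[[11,3],[14,0],[31,8],[36,0]]
[[11,3],[14,0],[31,8],[36,19],[39,0]]
[[11,3],[14,0],[31,8],[36,19],[39,3],[44,0]]
[[11,8],[15,0],[31,8],[36,19],[39,3],[44,0]]
[[11,18],[16,0],[31,8],[36,19],[39,3],[44,0]]
[[11,18],[16,0],[31,8],[36,19],[39,3],[44,0]]
[[11,18],[16,0],[29,14],[30,0],[31,8],[36,19],[39,3],[44,0]]
[[11,18],[16,10],[29,14],[30,10],[31,8],[36,19],[39,3],[44,0]]
[[11,18],[16,10],[29,14],[30,10],[31,8],[36,19],[39,3],[44,0]]
[[11,18],[16,10],[29,14],[30,10],[31,8],[36,19],[39,3],[44,0]]
[[11,18],[16,10],[29,14],[30,10],[31,8],[36,19],[39,3],[44,0]]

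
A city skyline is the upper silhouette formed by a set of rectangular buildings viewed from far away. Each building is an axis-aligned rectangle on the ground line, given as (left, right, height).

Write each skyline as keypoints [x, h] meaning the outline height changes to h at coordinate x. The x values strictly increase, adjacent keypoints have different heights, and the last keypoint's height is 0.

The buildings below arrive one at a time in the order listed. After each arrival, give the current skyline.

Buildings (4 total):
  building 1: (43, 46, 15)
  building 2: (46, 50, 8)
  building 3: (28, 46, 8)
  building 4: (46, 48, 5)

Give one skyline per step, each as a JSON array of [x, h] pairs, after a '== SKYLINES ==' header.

== SKYLINES ==
[[43,15],[46,0]]
[[43,15],[46,8],[50,0]]
[[28,8],[43,15],[46,8],[50,0]]
[[28,8],[43,15],[46,8],[50,0]]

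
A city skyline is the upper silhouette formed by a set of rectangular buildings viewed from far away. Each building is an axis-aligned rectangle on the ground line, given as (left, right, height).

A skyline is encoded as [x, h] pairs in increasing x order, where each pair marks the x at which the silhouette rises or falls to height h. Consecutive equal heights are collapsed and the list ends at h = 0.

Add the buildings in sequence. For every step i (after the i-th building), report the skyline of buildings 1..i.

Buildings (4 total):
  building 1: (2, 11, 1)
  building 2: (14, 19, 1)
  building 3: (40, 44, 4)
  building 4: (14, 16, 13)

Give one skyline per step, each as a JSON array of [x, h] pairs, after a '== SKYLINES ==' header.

== SKYLINES ==
[[2,1],[11,0]]
[[2,1],[11,0],[14,1],[19,0]]
[[2,1],[11,0],[14,1],[19,0],[40,4],[44,0]]
[[2,1],[11,0],[14,13],[16,1],[19,0],[40,4],[44,0]]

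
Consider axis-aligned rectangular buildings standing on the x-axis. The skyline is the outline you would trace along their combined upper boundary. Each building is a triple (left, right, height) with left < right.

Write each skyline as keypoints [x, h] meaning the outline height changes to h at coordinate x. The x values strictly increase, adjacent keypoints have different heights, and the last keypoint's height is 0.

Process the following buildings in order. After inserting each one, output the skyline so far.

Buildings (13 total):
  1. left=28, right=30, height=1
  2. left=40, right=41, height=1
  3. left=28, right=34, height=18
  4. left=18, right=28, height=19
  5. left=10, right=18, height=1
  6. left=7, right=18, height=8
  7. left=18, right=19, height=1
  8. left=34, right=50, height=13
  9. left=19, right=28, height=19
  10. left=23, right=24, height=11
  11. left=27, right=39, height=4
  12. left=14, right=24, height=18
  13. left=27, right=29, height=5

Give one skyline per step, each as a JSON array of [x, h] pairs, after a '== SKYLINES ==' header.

== SKYLINES ==
[[28,1],[30,0]]
[[28,1],[30,0],[40,1],[41,0]]
[[28,18],[34,0],[40,1],[41,0]]
[[18,19],[28,18],[34,0],[40,1],[41,0]]
[[10,1],[18,19],[28,18],[34,0],[40,1],[41,0]]
[[7,8],[18,19],[28,18],[34,0],[40,1],[41,0]]
[[7,8],[18,19],[28,18],[34,0],[40,1],[41,0]]
[[7,8],[18,19],[28,18],[34,13],[50,0]]
[[7,8],[18,19],[28,18],[34,13],[50,0]]
[[7,8],[18,19],[28,18],[34,13],[50,0]]
[[7,8],[18,19],[28,18],[34,13],[50,0]]
[[7,8],[14,18],[18,19],[28,18],[34,13],[50,0]]
[[7,8],[14,18],[18,19],[28,18],[34,13],[50,0]]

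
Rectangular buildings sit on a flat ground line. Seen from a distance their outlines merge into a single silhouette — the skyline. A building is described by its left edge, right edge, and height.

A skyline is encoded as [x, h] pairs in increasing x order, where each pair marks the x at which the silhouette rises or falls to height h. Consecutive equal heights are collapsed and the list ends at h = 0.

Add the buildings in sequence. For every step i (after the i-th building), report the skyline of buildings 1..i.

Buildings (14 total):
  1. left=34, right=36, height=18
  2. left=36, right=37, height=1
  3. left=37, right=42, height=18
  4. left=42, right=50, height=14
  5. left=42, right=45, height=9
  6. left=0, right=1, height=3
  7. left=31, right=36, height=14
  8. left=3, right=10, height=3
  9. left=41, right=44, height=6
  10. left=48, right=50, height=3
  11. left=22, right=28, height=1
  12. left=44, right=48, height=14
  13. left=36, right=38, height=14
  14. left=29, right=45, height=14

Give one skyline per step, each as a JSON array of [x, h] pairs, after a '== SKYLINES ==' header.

== SKYLINES ==
[[34,18],[36,0]]
[[34,18],[36,1],[37,0]]
[[34,18],[36,1],[37,18],[42,0]]
[[34,18],[36,1],[37,18],[42,14],[50,0]]
[[34,18],[36,1],[37,18],[42,14],[50,0]]
[[0,3],[1,0],[34,18],[36,1],[37,18],[42,14],[50,0]]
[[0,3],[1,0],[31,14],[34,18],[36,1],[37,18],[42,14],[50,0]]
[[0,3],[1,0],[3,3],[10,0],[31,14],[34,18],[36,1],[37,18],[42,14],[50,0]]
[[0,3],[1,0],[3,3],[10,0],[31,14],[34,18],[36,1],[37,18],[42,14],[50,0]]
[[0,3],[1,0],[3,3],[10,0],[31,14],[34,18],[36,1],[37,18],[42,14],[50,0]]
[[0,3],[1,0],[3,3],[10,0],[22,1],[28,0],[31,14],[34,18],[36,1],[37,18],[42,14],[50,0]]
[[0,3],[1,0],[3,3],[10,0],[22,1],[28,0],[31,14],[34,18],[36,1],[37,18],[42,14],[50,0]]
[[0,3],[1,0],[3,3],[10,0],[22,1],[28,0],[31,14],[34,18],[36,14],[37,18],[42,14],[50,0]]
[[0,3],[1,0],[3,3],[10,0],[22,1],[28,0],[29,14],[34,18],[36,14],[37,18],[42,14],[50,0]]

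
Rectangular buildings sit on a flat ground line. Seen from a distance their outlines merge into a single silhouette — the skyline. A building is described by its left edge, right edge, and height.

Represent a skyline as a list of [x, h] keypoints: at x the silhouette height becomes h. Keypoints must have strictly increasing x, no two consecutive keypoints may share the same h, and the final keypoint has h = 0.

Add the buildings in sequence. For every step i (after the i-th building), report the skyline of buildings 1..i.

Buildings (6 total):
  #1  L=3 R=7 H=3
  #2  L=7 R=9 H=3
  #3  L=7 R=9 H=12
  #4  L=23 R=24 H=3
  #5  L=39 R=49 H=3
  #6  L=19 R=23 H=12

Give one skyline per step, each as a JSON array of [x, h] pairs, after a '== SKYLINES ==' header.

== SKYLINES ==
[[3,3],[7,0]]
[[3,3],[9,0]]
[[3,3],[7,12],[9,0]]
[[3,3],[7,12],[9,0],[23,3],[24,0]]
[[3,3],[7,12],[9,0],[23,3],[24,0],[39,3],[49,0]]
[[3,3],[7,12],[9,0],[19,12],[23,3],[24,0],[39,3],[49,0]]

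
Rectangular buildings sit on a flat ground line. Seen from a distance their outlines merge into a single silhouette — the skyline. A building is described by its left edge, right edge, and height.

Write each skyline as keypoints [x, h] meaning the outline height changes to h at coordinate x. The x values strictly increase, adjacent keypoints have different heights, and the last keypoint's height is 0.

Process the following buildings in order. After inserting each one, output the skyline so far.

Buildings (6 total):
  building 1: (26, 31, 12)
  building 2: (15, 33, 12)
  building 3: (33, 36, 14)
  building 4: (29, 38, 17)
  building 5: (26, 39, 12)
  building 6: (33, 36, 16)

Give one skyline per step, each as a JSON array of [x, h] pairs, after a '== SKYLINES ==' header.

== SKYLINES ==
[[26,12],[31,0]]
[[15,12],[33,0]]
[[15,12],[33,14],[36,0]]
[[15,12],[29,17],[38,0]]
[[15,12],[29,17],[38,12],[39,0]]
[[15,12],[29,17],[38,12],[39,0]]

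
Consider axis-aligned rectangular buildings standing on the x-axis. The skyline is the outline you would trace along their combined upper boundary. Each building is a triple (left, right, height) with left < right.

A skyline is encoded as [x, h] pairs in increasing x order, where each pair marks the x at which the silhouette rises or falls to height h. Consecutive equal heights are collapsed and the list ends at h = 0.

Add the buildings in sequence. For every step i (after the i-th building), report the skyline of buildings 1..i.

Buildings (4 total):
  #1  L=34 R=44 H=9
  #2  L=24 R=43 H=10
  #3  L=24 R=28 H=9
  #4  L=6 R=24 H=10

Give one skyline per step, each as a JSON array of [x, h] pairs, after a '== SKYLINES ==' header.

== SKYLINES ==
[[34,9],[44,0]]
[[24,10],[43,9],[44,0]]
[[24,10],[43,9],[44,0]]
[[6,10],[43,9],[44,0]]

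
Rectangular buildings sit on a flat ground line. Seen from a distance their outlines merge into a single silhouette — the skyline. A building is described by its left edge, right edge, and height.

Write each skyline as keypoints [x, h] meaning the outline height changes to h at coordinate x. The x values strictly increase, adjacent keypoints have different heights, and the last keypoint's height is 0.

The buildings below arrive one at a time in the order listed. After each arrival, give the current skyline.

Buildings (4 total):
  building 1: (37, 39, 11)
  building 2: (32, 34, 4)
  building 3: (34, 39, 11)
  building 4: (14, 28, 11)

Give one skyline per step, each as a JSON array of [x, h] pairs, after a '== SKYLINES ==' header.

== SKYLINES ==
[[37,11],[39,0]]
[[32,4],[34,0],[37,11],[39,0]]
[[32,4],[34,11],[39,0]]
[[14,11],[28,0],[32,4],[34,11],[39,0]]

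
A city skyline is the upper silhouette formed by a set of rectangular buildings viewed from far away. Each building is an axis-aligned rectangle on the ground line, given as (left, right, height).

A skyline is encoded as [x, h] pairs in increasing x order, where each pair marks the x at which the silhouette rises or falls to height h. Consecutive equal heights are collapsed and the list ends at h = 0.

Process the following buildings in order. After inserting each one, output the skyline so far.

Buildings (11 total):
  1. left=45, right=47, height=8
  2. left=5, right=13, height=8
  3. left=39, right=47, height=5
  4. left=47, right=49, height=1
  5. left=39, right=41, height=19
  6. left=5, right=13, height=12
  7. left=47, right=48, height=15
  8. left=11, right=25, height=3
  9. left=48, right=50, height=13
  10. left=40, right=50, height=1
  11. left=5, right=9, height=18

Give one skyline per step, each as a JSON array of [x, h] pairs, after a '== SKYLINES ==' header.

== SKYLINES ==
[[45,8],[47,0]]
[[5,8],[13,0],[45,8],[47,0]]
[[5,8],[13,0],[39,5],[45,8],[47,0]]
[[5,8],[13,0],[39,5],[45,8],[47,1],[49,0]]
[[5,8],[13,0],[39,19],[41,5],[45,8],[47,1],[49,0]]
[[5,12],[13,0],[39,19],[41,5],[45,8],[47,1],[49,0]]
[[5,12],[13,0],[39,19],[41,5],[45,8],[47,15],[48,1],[49,0]]
[[5,12],[13,3],[25,0],[39,19],[41,5],[45,8],[47,15],[48,1],[49,0]]
[[5,12],[13,3],[25,0],[39,19],[41,5],[45,8],[47,15],[48,13],[50,0]]
[[5,12],[13,3],[25,0],[39,19],[41,5],[45,8],[47,15],[48,13],[50,0]]
[[5,18],[9,12],[13,3],[25,0],[39,19],[41,5],[45,8],[47,15],[48,13],[50,0]]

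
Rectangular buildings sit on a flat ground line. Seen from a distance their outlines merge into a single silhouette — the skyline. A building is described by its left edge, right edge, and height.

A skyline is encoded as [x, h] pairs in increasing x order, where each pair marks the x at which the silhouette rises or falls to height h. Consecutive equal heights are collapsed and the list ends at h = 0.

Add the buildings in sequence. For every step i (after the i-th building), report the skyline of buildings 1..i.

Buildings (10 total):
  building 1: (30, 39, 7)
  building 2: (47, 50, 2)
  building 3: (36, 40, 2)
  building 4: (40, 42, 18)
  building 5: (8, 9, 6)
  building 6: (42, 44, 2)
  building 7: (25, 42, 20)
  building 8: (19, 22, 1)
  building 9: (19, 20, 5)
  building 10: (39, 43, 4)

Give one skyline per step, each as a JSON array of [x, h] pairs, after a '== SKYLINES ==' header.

== SKYLINES ==
[[30,7],[39,0]]
[[30,7],[39,0],[47,2],[50,0]]
[[30,7],[39,2],[40,0],[47,2],[50,0]]
[[30,7],[39,2],[40,18],[42,0],[47,2],[50,0]]
[[8,6],[9,0],[30,7],[39,2],[40,18],[42,0],[47,2],[50,0]]
[[8,6],[9,0],[30,7],[39,2],[40,18],[42,2],[44,0],[47,2],[50,0]]
[[8,6],[9,0],[25,20],[42,2],[44,0],[47,2],[50,0]]
[[8,6],[9,0],[19,1],[22,0],[25,20],[42,2],[44,0],[47,2],[50,0]]
[[8,6],[9,0],[19,5],[20,1],[22,0],[25,20],[42,2],[44,0],[47,2],[50,0]]
[[8,6],[9,0],[19,5],[20,1],[22,0],[25,20],[42,4],[43,2],[44,0],[47,2],[50,0]]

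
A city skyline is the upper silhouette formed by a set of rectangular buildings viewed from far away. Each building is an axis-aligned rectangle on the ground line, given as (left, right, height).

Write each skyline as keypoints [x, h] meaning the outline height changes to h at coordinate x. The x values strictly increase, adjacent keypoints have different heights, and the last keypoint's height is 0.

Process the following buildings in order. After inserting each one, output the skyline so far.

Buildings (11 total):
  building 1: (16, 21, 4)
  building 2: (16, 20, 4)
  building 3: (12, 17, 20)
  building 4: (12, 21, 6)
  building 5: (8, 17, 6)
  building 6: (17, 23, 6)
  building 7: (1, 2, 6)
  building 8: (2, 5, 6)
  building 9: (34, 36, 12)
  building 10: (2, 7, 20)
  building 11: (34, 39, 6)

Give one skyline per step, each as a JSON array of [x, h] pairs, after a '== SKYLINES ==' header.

== SKYLINES ==
[[16,4],[21,0]]
[[16,4],[21,0]]
[[12,20],[17,4],[21,0]]
[[12,20],[17,6],[21,0]]
[[8,6],[12,20],[17,6],[21,0]]
[[8,6],[12,20],[17,6],[23,0]]
[[1,6],[2,0],[8,6],[12,20],[17,6],[23,0]]
[[1,6],[5,0],[8,6],[12,20],[17,6],[23,0]]
[[1,6],[5,0],[8,6],[12,20],[17,6],[23,0],[34,12],[36,0]]
[[1,6],[2,20],[7,0],[8,6],[12,20],[17,6],[23,0],[34,12],[36,0]]
[[1,6],[2,20],[7,0],[8,6],[12,20],[17,6],[23,0],[34,12],[36,6],[39,0]]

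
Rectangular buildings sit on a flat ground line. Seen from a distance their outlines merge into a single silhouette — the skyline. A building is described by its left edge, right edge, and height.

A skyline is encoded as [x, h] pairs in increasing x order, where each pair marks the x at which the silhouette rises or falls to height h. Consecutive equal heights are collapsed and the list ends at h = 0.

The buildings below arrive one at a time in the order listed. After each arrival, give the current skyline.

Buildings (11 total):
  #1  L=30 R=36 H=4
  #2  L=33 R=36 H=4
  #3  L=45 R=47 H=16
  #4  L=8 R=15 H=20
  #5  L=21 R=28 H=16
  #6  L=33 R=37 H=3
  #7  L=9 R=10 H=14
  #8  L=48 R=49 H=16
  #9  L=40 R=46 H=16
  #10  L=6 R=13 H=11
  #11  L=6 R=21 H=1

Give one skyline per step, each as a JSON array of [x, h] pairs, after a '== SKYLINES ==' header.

== SKYLINES ==
[[30,4],[36,0]]
[[30,4],[36,0]]
[[30,4],[36,0],[45,16],[47,0]]
[[8,20],[15,0],[30,4],[36,0],[45,16],[47,0]]
[[8,20],[15,0],[21,16],[28,0],[30,4],[36,0],[45,16],[47,0]]
[[8,20],[15,0],[21,16],[28,0],[30,4],[36,3],[37,0],[45,16],[47,0]]
[[8,20],[15,0],[21,16],[28,0],[30,4],[36,3],[37,0],[45,16],[47,0]]
[[8,20],[15,0],[21,16],[28,0],[30,4],[36,3],[37,0],[45,16],[47,0],[48,16],[49,0]]
[[8,20],[15,0],[21,16],[28,0],[30,4],[36,3],[37,0],[40,16],[47,0],[48,16],[49,0]]
[[6,11],[8,20],[15,0],[21,16],[28,0],[30,4],[36,3],[37,0],[40,16],[47,0],[48,16],[49,0]]
[[6,11],[8,20],[15,1],[21,16],[28,0],[30,4],[36,3],[37,0],[40,16],[47,0],[48,16],[49,0]]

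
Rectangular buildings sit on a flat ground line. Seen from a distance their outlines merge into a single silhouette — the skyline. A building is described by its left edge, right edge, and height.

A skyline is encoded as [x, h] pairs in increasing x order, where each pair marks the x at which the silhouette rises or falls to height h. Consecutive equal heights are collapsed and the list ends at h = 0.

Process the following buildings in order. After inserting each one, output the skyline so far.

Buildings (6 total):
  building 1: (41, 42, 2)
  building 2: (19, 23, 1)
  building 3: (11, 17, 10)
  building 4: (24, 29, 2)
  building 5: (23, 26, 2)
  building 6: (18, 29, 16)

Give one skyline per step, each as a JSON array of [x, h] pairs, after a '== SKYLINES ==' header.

== SKYLINES ==
[[41,2],[42,0]]
[[19,1],[23,0],[41,2],[42,0]]
[[11,10],[17,0],[19,1],[23,0],[41,2],[42,0]]
[[11,10],[17,0],[19,1],[23,0],[24,2],[29,0],[41,2],[42,0]]
[[11,10],[17,0],[19,1],[23,2],[29,0],[41,2],[42,0]]
[[11,10],[17,0],[18,16],[29,0],[41,2],[42,0]]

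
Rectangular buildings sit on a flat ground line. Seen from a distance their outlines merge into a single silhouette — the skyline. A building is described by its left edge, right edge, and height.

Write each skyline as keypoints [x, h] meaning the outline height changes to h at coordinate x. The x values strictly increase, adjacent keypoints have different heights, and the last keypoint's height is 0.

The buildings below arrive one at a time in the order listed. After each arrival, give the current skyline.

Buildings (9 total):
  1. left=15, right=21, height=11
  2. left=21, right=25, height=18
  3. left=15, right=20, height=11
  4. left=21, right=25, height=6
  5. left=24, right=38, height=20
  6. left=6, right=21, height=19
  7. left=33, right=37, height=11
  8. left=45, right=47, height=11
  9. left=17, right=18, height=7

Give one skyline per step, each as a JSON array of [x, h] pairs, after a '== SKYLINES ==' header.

== SKYLINES ==
[[15,11],[21,0]]
[[15,11],[21,18],[25,0]]
[[15,11],[21,18],[25,0]]
[[15,11],[21,18],[25,0]]
[[15,11],[21,18],[24,20],[38,0]]
[[6,19],[21,18],[24,20],[38,0]]
[[6,19],[21,18],[24,20],[38,0]]
[[6,19],[21,18],[24,20],[38,0],[45,11],[47,0]]
[[6,19],[21,18],[24,20],[38,0],[45,11],[47,0]]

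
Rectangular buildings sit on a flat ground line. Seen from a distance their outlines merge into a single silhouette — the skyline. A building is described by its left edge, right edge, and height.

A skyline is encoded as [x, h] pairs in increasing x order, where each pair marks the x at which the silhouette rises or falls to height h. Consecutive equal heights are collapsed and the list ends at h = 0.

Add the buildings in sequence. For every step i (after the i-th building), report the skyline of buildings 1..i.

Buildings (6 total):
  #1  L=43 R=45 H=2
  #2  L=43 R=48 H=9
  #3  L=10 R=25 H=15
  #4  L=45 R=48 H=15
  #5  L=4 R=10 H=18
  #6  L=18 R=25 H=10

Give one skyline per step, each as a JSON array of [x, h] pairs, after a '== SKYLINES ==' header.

== SKYLINES ==
[[43,2],[45,0]]
[[43,9],[48,0]]
[[10,15],[25,0],[43,9],[48,0]]
[[10,15],[25,0],[43,9],[45,15],[48,0]]
[[4,18],[10,15],[25,0],[43,9],[45,15],[48,0]]
[[4,18],[10,15],[25,0],[43,9],[45,15],[48,0]]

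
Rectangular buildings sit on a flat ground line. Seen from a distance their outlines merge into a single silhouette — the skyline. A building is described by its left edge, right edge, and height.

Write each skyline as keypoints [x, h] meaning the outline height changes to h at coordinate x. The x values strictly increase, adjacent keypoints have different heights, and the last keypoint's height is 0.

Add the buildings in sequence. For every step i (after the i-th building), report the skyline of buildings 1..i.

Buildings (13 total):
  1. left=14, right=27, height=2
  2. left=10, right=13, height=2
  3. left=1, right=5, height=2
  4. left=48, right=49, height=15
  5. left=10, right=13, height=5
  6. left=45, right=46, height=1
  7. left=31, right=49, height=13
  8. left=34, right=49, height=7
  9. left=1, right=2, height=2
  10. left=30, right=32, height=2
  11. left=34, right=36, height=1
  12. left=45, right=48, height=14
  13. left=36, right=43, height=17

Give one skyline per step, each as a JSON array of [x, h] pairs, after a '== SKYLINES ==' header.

== SKYLINES ==
[[14,2],[27,0]]
[[10,2],[13,0],[14,2],[27,0]]
[[1,2],[5,0],[10,2],[13,0],[14,2],[27,0]]
[[1,2],[5,0],[10,2],[13,0],[14,2],[27,0],[48,15],[49,0]]
[[1,2],[5,0],[10,5],[13,0],[14,2],[27,0],[48,15],[49,0]]
[[1,2],[5,0],[10,5],[13,0],[14,2],[27,0],[45,1],[46,0],[48,15],[49,0]]
[[1,2],[5,0],[10,5],[13,0],[14,2],[27,0],[31,13],[48,15],[49,0]]
[[1,2],[5,0],[10,5],[13,0],[14,2],[27,0],[31,13],[48,15],[49,0]]
[[1,2],[5,0],[10,5],[13,0],[14,2],[27,0],[31,13],[48,15],[49,0]]
[[1,2],[5,0],[10,5],[13,0],[14,2],[27,0],[30,2],[31,13],[48,15],[49,0]]
[[1,2],[5,0],[10,5],[13,0],[14,2],[27,0],[30,2],[31,13],[48,15],[49,0]]
[[1,2],[5,0],[10,5],[13,0],[14,2],[27,0],[30,2],[31,13],[45,14],[48,15],[49,0]]
[[1,2],[5,0],[10,5],[13,0],[14,2],[27,0],[30,2],[31,13],[36,17],[43,13],[45,14],[48,15],[49,0]]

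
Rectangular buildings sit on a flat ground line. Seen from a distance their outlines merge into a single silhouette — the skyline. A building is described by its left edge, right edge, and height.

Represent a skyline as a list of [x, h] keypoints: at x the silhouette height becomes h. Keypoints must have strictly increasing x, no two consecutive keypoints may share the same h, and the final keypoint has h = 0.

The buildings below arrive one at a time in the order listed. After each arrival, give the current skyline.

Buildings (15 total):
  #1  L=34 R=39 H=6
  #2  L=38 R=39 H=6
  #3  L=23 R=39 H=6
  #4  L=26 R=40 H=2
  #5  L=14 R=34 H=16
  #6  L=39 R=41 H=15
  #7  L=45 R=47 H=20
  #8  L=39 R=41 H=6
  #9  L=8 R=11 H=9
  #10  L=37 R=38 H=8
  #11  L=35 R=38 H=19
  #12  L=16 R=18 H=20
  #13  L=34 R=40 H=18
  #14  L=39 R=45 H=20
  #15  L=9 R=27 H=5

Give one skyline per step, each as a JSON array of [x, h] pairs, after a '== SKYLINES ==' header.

== SKYLINES ==
[[34,6],[39,0]]
[[34,6],[39,0]]
[[23,6],[39,0]]
[[23,6],[39,2],[40,0]]
[[14,16],[34,6],[39,2],[40,0]]
[[14,16],[34,6],[39,15],[41,0]]
[[14,16],[34,6],[39,15],[41,0],[45,20],[47,0]]
[[14,16],[34,6],[39,15],[41,0],[45,20],[47,0]]
[[8,9],[11,0],[14,16],[34,6],[39,15],[41,0],[45,20],[47,0]]
[[8,9],[11,0],[14,16],[34,6],[37,8],[38,6],[39,15],[41,0],[45,20],[47,0]]
[[8,9],[11,0],[14,16],[34,6],[35,19],[38,6],[39,15],[41,0],[45,20],[47,0]]
[[8,9],[11,0],[14,16],[16,20],[18,16],[34,6],[35,19],[38,6],[39,15],[41,0],[45,20],[47,0]]
[[8,9],[11,0],[14,16],[16,20],[18,16],[34,18],[35,19],[38,18],[40,15],[41,0],[45,20],[47,0]]
[[8,9],[11,0],[14,16],[16,20],[18,16],[34,18],[35,19],[38,18],[39,20],[47,0]]
[[8,9],[11,5],[14,16],[16,20],[18,16],[34,18],[35,19],[38,18],[39,20],[47,0]]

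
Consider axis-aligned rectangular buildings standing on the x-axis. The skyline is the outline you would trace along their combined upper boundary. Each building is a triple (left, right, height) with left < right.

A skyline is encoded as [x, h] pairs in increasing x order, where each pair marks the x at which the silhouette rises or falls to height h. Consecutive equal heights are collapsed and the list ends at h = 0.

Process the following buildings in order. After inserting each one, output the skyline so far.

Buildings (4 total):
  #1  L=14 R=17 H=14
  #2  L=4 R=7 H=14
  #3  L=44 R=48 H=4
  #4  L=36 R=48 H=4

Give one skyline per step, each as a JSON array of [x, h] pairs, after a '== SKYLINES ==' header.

== SKYLINES ==
[[14,14],[17,0]]
[[4,14],[7,0],[14,14],[17,0]]
[[4,14],[7,0],[14,14],[17,0],[44,4],[48,0]]
[[4,14],[7,0],[14,14],[17,0],[36,4],[48,0]]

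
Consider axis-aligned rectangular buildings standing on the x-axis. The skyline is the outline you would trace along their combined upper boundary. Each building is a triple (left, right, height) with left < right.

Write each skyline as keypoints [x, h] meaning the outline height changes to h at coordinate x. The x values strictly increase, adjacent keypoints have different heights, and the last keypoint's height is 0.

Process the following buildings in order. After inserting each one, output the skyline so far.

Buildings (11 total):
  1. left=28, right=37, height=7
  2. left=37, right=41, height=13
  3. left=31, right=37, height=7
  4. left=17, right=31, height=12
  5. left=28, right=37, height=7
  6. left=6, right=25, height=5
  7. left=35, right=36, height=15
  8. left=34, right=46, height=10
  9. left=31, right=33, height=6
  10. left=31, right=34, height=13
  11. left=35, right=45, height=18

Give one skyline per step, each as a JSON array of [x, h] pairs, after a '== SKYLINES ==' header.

== SKYLINES ==
[[28,7],[37,0]]
[[28,7],[37,13],[41,0]]
[[28,7],[37,13],[41,0]]
[[17,12],[31,7],[37,13],[41,0]]
[[17,12],[31,7],[37,13],[41,0]]
[[6,5],[17,12],[31,7],[37,13],[41,0]]
[[6,5],[17,12],[31,7],[35,15],[36,7],[37,13],[41,0]]
[[6,5],[17,12],[31,7],[34,10],[35,15],[36,10],[37,13],[41,10],[46,0]]
[[6,5],[17,12],[31,7],[34,10],[35,15],[36,10],[37,13],[41,10],[46,0]]
[[6,5],[17,12],[31,13],[34,10],[35,15],[36,10],[37,13],[41,10],[46,0]]
[[6,5],[17,12],[31,13],[34,10],[35,18],[45,10],[46,0]]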